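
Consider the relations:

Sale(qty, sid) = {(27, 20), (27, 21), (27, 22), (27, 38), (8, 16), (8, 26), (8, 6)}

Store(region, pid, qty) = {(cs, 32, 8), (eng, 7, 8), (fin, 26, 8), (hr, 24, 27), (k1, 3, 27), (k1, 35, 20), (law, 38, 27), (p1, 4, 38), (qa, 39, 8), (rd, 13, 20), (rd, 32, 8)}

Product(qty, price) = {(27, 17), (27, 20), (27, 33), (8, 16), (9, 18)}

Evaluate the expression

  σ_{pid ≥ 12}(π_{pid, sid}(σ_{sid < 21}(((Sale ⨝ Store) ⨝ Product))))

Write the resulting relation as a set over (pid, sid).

{(24, 20), (26, 16), (26, 6), (32, 16), (32, 6), (38, 20), (39, 16), (39, 6)}

Joining Sale and Store on qty yields {(27, 20, hr, 24), (27, 20, k1, 3), (27, 20, law, 38), (27, 21, hr, 24), (27, 21, k1, 3), (27, 21, law, 38), (27, 22, hr, 24), (27, 22, k1, 3), (27, 22, law, 38), (27, 38, hr, 24), (27, 38, k1, 3), (27, 38, law, 38), (8, 16, cs, 32), (8, 16, eng, 7), (8, 16, fin, 26), (8, 16, qa, 39), (8, 16, rd, 32), (8, 26, cs, 32), (8, 26, eng, 7), (8, 26, fin, 26), (8, 26, qa, 39), (8, 26, rd, 32), (8, 6, cs, 32), (8, 6, eng, 7), (8, 6, fin, 26), (8, 6, qa, 39), (8, 6, rd, 32)}.
Joining (Sale ⨝ Store) and Product on qty yields {(27, 20, hr, 24, 17), (27, 20, hr, 24, 20), (27, 20, hr, 24, 33), (27, 20, k1, 3, 17), (27, 20, k1, 3, 20), (27, 20, k1, 3, 33), (27, 20, law, 38, 17), (27, 20, law, 38, 20), (27, 20, law, 38, 33), (27, 21, hr, 24, 17), (27, 21, hr, 24, 20), (27, 21, hr, 24, 33), (27, 21, k1, 3, 17), (27, 21, k1, 3, 20), (27, 21, k1, 3, 33), (27, 21, law, 38, 17), (27, 21, law, 38, 20), (27, 21, law, 38, 33), (27, 22, hr, 24, 17), (27, 22, hr, 24, 20), (27, 22, hr, 24, 33), (27, 22, k1, 3, 17), (27, 22, k1, 3, 20), (27, 22, k1, 3, 33), (27, 22, law, 38, 17), (27, 22, law, 38, 20), (27, 22, law, 38, 33), (27, 38, hr, 24, 17), (27, 38, hr, 24, 20), (27, 38, hr, 24, 33), (27, 38, k1, 3, 17), (27, 38, k1, 3, 20), (27, 38, k1, 3, 33), (27, 38, law, 38, 17), (27, 38, law, 38, 20), (27, 38, law, 38, 33), (8, 16, cs, 32, 16), (8, 16, eng, 7, 16), (8, 16, fin, 26, 16), (8, 16, qa, 39, 16), (8, 16, rd, 32, 16), (8, 26, cs, 32, 16), (8, 26, eng, 7, 16), (8, 26, fin, 26, 16), (8, 26, qa, 39, 16), (8, 26, rd, 32, 16), (8, 6, cs, 32, 16), (8, 6, eng, 7, 16), (8, 6, fin, 26, 16), (8, 6, qa, 39, 16), (8, 6, rd, 32, 16)}.
Filtering on sid < 21 leaves {(27, 20, hr, 24, 17), (27, 20, hr, 24, 20), (27, 20, hr, 24, 33), (27, 20, k1, 3, 17), (27, 20, k1, 3, 20), (27, 20, k1, 3, 33), (27, 20, law, 38, 17), (27, 20, law, 38, 20), (27, 20, law, 38, 33), (8, 16, cs, 32, 16), (8, 16, eng, 7, 16), (8, 16, fin, 26, 16), (8, 16, qa, 39, 16), (8, 16, rd, 32, 16), (8, 6, cs, 32, 16), (8, 6, eng, 7, 16), (8, 6, fin, 26, 16), (8, 6, qa, 39, 16), (8, 6, rd, 32, 16)}.
π_{pid, sid} gives {(24, 20), (26, 16), (26, 6), (3, 20), (32, 16), (32, 6), (38, 20), (39, 16), (39, 6), (7, 16), (7, 6)} (8 duplicate(s) eliminated).
Filtering on pid ≥ 12 leaves {(24, 20), (26, 16), (26, 6), (32, 16), (32, 6), (38, 20), (39, 16), (39, 6)}.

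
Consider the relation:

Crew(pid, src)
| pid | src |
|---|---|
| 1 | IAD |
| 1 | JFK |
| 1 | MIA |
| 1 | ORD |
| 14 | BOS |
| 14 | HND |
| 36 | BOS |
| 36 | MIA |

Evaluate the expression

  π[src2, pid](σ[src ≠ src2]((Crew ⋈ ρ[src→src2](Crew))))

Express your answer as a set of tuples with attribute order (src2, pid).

{(BOS, 14), (BOS, 36), (HND, 14), (IAD, 1), (JFK, 1), (MIA, 1), (MIA, 36), (ORD, 1)}

ρ[src→src2]: schema becomes (pid, src2); tuples unchanged.
Joining Crew and ρ[src→src2](Crew) on pid yields {(1, IAD, IAD), (1, IAD, JFK), (1, IAD, MIA), (1, IAD, ORD), (1, JFK, IAD), (1, JFK, JFK), (1, JFK, MIA), (1, JFK, ORD), (1, MIA, IAD), (1, MIA, JFK), (1, MIA, MIA), (1, MIA, ORD), (1, ORD, IAD), (1, ORD, JFK), (1, ORD, MIA), (1, ORD, ORD), (14, BOS, BOS), (14, BOS, HND), (14, HND, BOS), (14, HND, HND), (36, BOS, BOS), (36, BOS, MIA), (36, MIA, BOS), (36, MIA, MIA)}.
Filtering on src ≠ src2 leaves {(1, IAD, JFK), (1, IAD, MIA), (1, IAD, ORD), (1, JFK, IAD), (1, JFK, MIA), (1, JFK, ORD), (1, MIA, IAD), (1, MIA, JFK), (1, MIA, ORD), (1, ORD, IAD), (1, ORD, JFK), (1, ORD, MIA), (14, BOS, HND), (14, HND, BOS), (36, BOS, MIA), (36, MIA, BOS)}.
π[src2, pid]: project onto (src2, pid) (8 duplicate(s) eliminated) → {(BOS, 14), (BOS, 36), (HND, 14), (IAD, 1), (JFK, 1), (MIA, 1), (MIA, 36), (ORD, 1)}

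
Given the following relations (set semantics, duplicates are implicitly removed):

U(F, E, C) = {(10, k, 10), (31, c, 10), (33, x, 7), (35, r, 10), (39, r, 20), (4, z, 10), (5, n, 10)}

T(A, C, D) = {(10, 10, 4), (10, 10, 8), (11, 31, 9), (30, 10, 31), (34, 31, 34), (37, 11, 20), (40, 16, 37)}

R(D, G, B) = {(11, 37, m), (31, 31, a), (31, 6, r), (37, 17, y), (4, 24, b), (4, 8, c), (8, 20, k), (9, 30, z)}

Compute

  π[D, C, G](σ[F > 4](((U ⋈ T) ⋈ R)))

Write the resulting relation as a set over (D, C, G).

{(31, 10, 31), (31, 10, 6), (4, 10, 24), (4, 10, 8), (8, 10, 20)}

U ⋈ T (natural join on C): {(10, k, 10, 10, 4), (10, k, 10, 10, 8), (10, k, 10, 30, 31), (31, c, 10, 10, 4), (31, c, 10, 10, 8), (31, c, 10, 30, 31), (35, r, 10, 10, 4), (35, r, 10, 10, 8), (35, r, 10, 30, 31), (4, z, 10, 10, 4), (4, z, 10, 10, 8), (4, z, 10, 30, 31), (5, n, 10, 10, 4), (5, n, 10, 10, 8), (5, n, 10, 30, 31)}
(U ⋈ T) ⋈ R (natural join on D): {(10, k, 10, 10, 4, 24, b), (10, k, 10, 10, 4, 8, c), (10, k, 10, 10, 8, 20, k), (10, k, 10, 30, 31, 31, a), (10, k, 10, 30, 31, 6, r), (31, c, 10, 10, 4, 24, b), (31, c, 10, 10, 4, 8, c), (31, c, 10, 10, 8, 20, k), (31, c, 10, 30, 31, 31, a), (31, c, 10, 30, 31, 6, r), (35, r, 10, 10, 4, 24, b), (35, r, 10, 10, 4, 8, c), (35, r, 10, 10, 8, 20, k), (35, r, 10, 30, 31, 31, a), (35, r, 10, 30, 31, 6, r), (4, z, 10, 10, 4, 24, b), (4, z, 10, 10, 4, 8, c), (4, z, 10, 10, 8, 20, k), (4, z, 10, 30, 31, 31, a), (4, z, 10, 30, 31, 6, r), (5, n, 10, 10, 4, 24, b), (5, n, 10, 10, 4, 8, c), (5, n, 10, 10, 8, 20, k), (5, n, 10, 30, 31, 31, a), (5, n, 10, 30, 31, 6, r)}
Selection F > 4: {(10, k, 10, 10, 4, 24, b), (10, k, 10, 10, 4, 8, c), (10, k, 10, 10, 8, 20, k), (10, k, 10, 30, 31, 31, a), (10, k, 10, 30, 31, 6, r), (31, c, 10, 10, 4, 24, b), (31, c, 10, 10, 4, 8, c), (31, c, 10, 10, 8, 20, k), (31, c, 10, 30, 31, 31, a), (31, c, 10, 30, 31, 6, r), (35, r, 10, 10, 4, 24, b), (35, r, 10, 10, 4, 8, c), (35, r, 10, 10, 8, 20, k), (35, r, 10, 30, 31, 31, a), (35, r, 10, 30, 31, 6, r), (5, n, 10, 10, 4, 24, b), (5, n, 10, 10, 4, 8, c), (5, n, 10, 10, 8, 20, k), (5, n, 10, 30, 31, 31, a), (5, n, 10, 30, 31, 6, r)}
Keep only column(s) D, C, G (15 duplicate(s) eliminated): {(31, 10, 31), (31, 10, 6), (4, 10, 24), (4, 10, 8), (8, 10, 20)}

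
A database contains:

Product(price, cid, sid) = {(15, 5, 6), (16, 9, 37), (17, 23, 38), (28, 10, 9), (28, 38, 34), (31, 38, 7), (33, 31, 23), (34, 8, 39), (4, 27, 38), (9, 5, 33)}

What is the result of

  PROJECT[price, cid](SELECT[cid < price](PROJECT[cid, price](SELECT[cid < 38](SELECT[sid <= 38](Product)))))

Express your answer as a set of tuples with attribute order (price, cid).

Selection sid <= 38: {(15, 5, 6), (16, 9, 37), (17, 23, 38), (28, 10, 9), (28, 38, 34), (31, 38, 7), (33, 31, 23), (4, 27, 38), (9, 5, 33)}
Selection cid < 38: {(15, 5, 6), (16, 9, 37), (17, 23, 38), (28, 10, 9), (33, 31, 23), (4, 27, 38), (9, 5, 33)}
π_{cid, price} gives {(10, 28), (23, 17), (27, 4), (31, 33), (5, 15), (5, 9), (9, 16)}.
Selection cid < price: {(10, 28), (31, 33), (5, 15), (5, 9), (9, 16)}
π_{price, cid} gives {(15, 5), (16, 9), (28, 10), (33, 31), (9, 5)}.

{(15, 5), (16, 9), (28, 10), (33, 31), (9, 5)}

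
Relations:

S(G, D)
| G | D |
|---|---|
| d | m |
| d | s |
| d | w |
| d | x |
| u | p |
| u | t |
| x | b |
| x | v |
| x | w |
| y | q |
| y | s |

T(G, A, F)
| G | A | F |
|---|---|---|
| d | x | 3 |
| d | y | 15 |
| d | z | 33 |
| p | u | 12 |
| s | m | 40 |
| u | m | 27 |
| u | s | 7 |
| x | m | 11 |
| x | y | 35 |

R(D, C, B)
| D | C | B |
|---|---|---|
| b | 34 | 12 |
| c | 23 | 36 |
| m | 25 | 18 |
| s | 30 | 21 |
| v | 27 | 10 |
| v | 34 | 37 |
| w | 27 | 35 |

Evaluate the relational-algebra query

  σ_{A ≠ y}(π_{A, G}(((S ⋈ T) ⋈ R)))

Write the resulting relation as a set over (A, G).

Joining S and T on G yields {(d, m, x, 3), (d, m, y, 15), (d, m, z, 33), (d, s, x, 3), (d, s, y, 15), (d, s, z, 33), (d, w, x, 3), (d, w, y, 15), (d, w, z, 33), (d, x, x, 3), (d, x, y, 15), (d, x, z, 33), (u, p, m, 27), (u, p, s, 7), (u, t, m, 27), (u, t, s, 7), (x, b, m, 11), (x, b, y, 35), (x, v, m, 11), (x, v, y, 35), (x, w, m, 11), (x, w, y, 35)}.
Joining (S ⋈ T) and R on D yields {(d, m, x, 3, 25, 18), (d, m, y, 15, 25, 18), (d, m, z, 33, 25, 18), (d, s, x, 3, 30, 21), (d, s, y, 15, 30, 21), (d, s, z, 33, 30, 21), (d, w, x, 3, 27, 35), (d, w, y, 15, 27, 35), (d, w, z, 33, 27, 35), (x, b, m, 11, 34, 12), (x, b, y, 35, 34, 12), (x, v, m, 11, 27, 10), (x, v, m, 11, 34, 37), (x, v, y, 35, 27, 10), (x, v, y, 35, 34, 37), (x, w, m, 11, 27, 35), (x, w, y, 35, 27, 35)}.
Keep only column(s) A, G (12 duplicate(s) eliminated): {(m, x), (x, d), (y, d), (y, x), (z, d)}
Selection A ≠ y: {(m, x), (x, d), (z, d)}

{(m, x), (x, d), (z, d)}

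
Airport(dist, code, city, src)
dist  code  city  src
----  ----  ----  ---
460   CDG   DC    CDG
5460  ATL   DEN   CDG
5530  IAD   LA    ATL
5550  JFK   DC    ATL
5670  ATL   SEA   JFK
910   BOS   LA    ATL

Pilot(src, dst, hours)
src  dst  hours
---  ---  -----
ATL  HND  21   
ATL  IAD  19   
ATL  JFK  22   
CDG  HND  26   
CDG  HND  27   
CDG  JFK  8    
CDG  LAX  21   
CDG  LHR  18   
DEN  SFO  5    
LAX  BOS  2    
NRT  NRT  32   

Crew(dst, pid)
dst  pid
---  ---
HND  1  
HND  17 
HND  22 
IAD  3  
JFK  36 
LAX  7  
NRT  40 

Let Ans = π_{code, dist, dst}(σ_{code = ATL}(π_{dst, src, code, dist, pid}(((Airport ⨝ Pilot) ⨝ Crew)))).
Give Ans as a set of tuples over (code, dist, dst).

{(ATL, 5460, HND), (ATL, 5460, JFK), (ATL, 5460, LAX)}

Natural join on src: {(460, CDG, DC, CDG, HND, 26), (460, CDG, DC, CDG, HND, 27), (460, CDG, DC, CDG, JFK, 8), (460, CDG, DC, CDG, LAX, 21), (460, CDG, DC, CDG, LHR, 18), (5460, ATL, DEN, CDG, HND, 26), (5460, ATL, DEN, CDG, HND, 27), (5460, ATL, DEN, CDG, JFK, 8), (5460, ATL, DEN, CDG, LAX, 21), (5460, ATL, DEN, CDG, LHR, 18), (5530, IAD, LA, ATL, HND, 21), (5530, IAD, LA, ATL, IAD, 19), (5530, IAD, LA, ATL, JFK, 22), (5550, JFK, DC, ATL, HND, 21), (5550, JFK, DC, ATL, IAD, 19), (5550, JFK, DC, ATL, JFK, 22), (910, BOS, LA, ATL, HND, 21), (910, BOS, LA, ATL, IAD, 19), (910, BOS, LA, ATL, JFK, 22)}
Natural join on dst: {(460, CDG, DC, CDG, HND, 26, 1), (460, CDG, DC, CDG, HND, 26, 17), (460, CDG, DC, CDG, HND, 26, 22), (460, CDG, DC, CDG, HND, 27, 1), (460, CDG, DC, CDG, HND, 27, 17), (460, CDG, DC, CDG, HND, 27, 22), (460, CDG, DC, CDG, JFK, 8, 36), (460, CDG, DC, CDG, LAX, 21, 7), (5460, ATL, DEN, CDG, HND, 26, 1), (5460, ATL, DEN, CDG, HND, 26, 17), (5460, ATL, DEN, CDG, HND, 26, 22), (5460, ATL, DEN, CDG, HND, 27, 1), (5460, ATL, DEN, CDG, HND, 27, 17), (5460, ATL, DEN, CDG, HND, 27, 22), (5460, ATL, DEN, CDG, JFK, 8, 36), (5460, ATL, DEN, CDG, LAX, 21, 7), (5530, IAD, LA, ATL, HND, 21, 1), (5530, IAD, LA, ATL, HND, 21, 17), (5530, IAD, LA, ATL, HND, 21, 22), (5530, IAD, LA, ATL, IAD, 19, 3), (5530, IAD, LA, ATL, JFK, 22, 36), (5550, JFK, DC, ATL, HND, 21, 1), (5550, JFK, DC, ATL, HND, 21, 17), (5550, JFK, DC, ATL, HND, 21, 22), (5550, JFK, DC, ATL, IAD, 19, 3), (5550, JFK, DC, ATL, JFK, 22, 36), (910, BOS, LA, ATL, HND, 21, 1), (910, BOS, LA, ATL, HND, 21, 17), (910, BOS, LA, ATL, HND, 21, 22), (910, BOS, LA, ATL, IAD, 19, 3), (910, BOS, LA, ATL, JFK, 22, 36)}
π[dst, src, code, dist, pid]: project onto (dst, src, code, dist, pid) (6 duplicate(s) eliminated) → {(HND, ATL, BOS, 910, 1), (HND, ATL, BOS, 910, 17), (HND, ATL, BOS, 910, 22), (HND, ATL, IAD, 5530, 1), (HND, ATL, IAD, 5530, 17), (HND, ATL, IAD, 5530, 22), (HND, ATL, JFK, 5550, 1), (HND, ATL, JFK, 5550, 17), (HND, ATL, JFK, 5550, 22), (HND, CDG, ATL, 5460, 1), (HND, CDG, ATL, 5460, 17), (HND, CDG, ATL, 5460, 22), (HND, CDG, CDG, 460, 1), (HND, CDG, CDG, 460, 17), (HND, CDG, CDG, 460, 22), (IAD, ATL, BOS, 910, 3), (IAD, ATL, IAD, 5530, 3), (IAD, ATL, JFK, 5550, 3), (JFK, ATL, BOS, 910, 36), (JFK, ATL, IAD, 5530, 36), (JFK, ATL, JFK, 5550, 36), (JFK, CDG, ATL, 5460, 36), (JFK, CDG, CDG, 460, 36), (LAX, CDG, ATL, 5460, 7), (LAX, CDG, CDG, 460, 7)}
Apply σ_{code = ATL}; surviving tuples: {(HND, CDG, ATL, 5460, 1), (HND, CDG, ATL, 5460, 17), (HND, CDG, ATL, 5460, 22), (JFK, CDG, ATL, 5460, 36), (LAX, CDG, ATL, 5460, 7)}
π[code, dist, dst]: project onto (code, dist, dst) (2 duplicate(s) eliminated) → {(ATL, 5460, HND), (ATL, 5460, JFK), (ATL, 5460, LAX)}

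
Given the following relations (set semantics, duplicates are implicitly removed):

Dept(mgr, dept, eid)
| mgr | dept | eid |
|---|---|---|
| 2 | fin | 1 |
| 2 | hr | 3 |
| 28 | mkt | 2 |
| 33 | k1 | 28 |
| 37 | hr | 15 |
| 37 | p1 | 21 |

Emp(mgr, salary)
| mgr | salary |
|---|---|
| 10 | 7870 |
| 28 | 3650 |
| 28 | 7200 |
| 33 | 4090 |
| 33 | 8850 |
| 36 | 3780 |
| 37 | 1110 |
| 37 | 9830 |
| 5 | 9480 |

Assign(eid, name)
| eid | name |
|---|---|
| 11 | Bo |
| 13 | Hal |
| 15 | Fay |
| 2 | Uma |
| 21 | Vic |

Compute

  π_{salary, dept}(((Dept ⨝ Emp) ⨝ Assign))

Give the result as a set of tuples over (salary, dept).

{(1110, hr), (1110, p1), (3650, mkt), (7200, mkt), (9830, hr), (9830, p1)}

Natural join on mgr: {(28, mkt, 2, 3650), (28, mkt, 2, 7200), (33, k1, 28, 4090), (33, k1, 28, 8850), (37, hr, 15, 1110), (37, hr, 15, 9830), (37, p1, 21, 1110), (37, p1, 21, 9830)}
Natural join on eid: {(28, mkt, 2, 3650, Uma), (28, mkt, 2, 7200, Uma), (37, hr, 15, 1110, Fay), (37, hr, 15, 9830, Fay), (37, p1, 21, 1110, Vic), (37, p1, 21, 9830, Vic)}
Keep only column(s) salary, dept: {(1110, hr), (1110, p1), (3650, mkt), (7200, mkt), (9830, hr), (9830, p1)}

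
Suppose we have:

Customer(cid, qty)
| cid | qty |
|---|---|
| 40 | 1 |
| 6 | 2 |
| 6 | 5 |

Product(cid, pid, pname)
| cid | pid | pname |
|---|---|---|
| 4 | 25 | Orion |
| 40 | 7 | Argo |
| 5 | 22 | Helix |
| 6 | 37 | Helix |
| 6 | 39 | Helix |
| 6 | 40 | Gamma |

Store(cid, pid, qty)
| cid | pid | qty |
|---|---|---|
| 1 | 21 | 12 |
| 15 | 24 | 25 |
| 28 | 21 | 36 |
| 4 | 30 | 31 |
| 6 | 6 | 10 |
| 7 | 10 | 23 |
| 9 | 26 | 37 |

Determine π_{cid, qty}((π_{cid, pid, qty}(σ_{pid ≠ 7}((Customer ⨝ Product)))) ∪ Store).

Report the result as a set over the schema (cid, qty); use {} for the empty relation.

{(1, 12), (15, 25), (28, 36), (4, 31), (6, 10), (6, 2), (6, 5), (7, 23), (9, 37)}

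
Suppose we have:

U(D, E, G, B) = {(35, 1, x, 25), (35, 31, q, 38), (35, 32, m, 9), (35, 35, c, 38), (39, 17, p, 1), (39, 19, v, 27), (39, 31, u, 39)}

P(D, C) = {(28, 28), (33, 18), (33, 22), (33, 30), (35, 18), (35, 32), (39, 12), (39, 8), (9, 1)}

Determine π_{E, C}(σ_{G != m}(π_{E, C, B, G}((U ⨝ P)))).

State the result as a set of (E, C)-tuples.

{(1, 18), (1, 32), (17, 12), (17, 8), (19, 12), (19, 8), (31, 12), (31, 18), (31, 32), (31, 8), (35, 18), (35, 32)}

Natural join on D: {(35, 1, x, 25, 18), (35, 1, x, 25, 32), (35, 31, q, 38, 18), (35, 31, q, 38, 32), (35, 32, m, 9, 18), (35, 32, m, 9, 32), (35, 35, c, 38, 18), (35, 35, c, 38, 32), (39, 17, p, 1, 12), (39, 17, p, 1, 8), (39, 19, v, 27, 12), (39, 19, v, 27, 8), (39, 31, u, 39, 12), (39, 31, u, 39, 8)}
π[E, C, B, G]: project onto (E, C, B, G) → {(1, 18, 25, x), (1, 32, 25, x), (17, 12, 1, p), (17, 8, 1, p), (19, 12, 27, v), (19, 8, 27, v), (31, 12, 39, u), (31, 18, 38, q), (31, 32, 38, q), (31, 8, 39, u), (32, 18, 9, m), (32, 32, 9, m), (35, 18, 38, c), (35, 32, 38, c)}
Filtering on G != m leaves {(1, 18, 25, x), (1, 32, 25, x), (17, 12, 1, p), (17, 8, 1, p), (19, 12, 27, v), (19, 8, 27, v), (31, 12, 39, u), (31, 18, 38, q), (31, 32, 38, q), (31, 8, 39, u), (35, 18, 38, c), (35, 32, 38, c)}.
π[E, C]: project onto (E, C) → {(1, 18), (1, 32), (17, 12), (17, 8), (19, 12), (19, 8), (31, 12), (31, 18), (31, 32), (31, 8), (35, 18), (35, 32)}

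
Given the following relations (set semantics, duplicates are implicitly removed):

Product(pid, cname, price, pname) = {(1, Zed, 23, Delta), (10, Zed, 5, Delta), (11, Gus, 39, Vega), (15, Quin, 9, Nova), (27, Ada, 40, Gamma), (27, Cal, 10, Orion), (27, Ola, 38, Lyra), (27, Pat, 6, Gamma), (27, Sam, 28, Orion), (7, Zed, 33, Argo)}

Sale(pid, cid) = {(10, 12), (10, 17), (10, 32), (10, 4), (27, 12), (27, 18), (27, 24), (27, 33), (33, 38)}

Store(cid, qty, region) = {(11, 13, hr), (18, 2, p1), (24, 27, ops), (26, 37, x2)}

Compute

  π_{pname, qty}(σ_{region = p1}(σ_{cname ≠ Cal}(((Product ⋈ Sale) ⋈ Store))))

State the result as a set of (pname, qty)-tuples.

{(Gamma, 2), (Lyra, 2), (Orion, 2)}

Joining Product and Sale on pid yields {(10, Zed, 5, Delta, 12), (10, Zed, 5, Delta, 17), (10, Zed, 5, Delta, 32), (10, Zed, 5, Delta, 4), (27, Ada, 40, Gamma, 12), (27, Ada, 40, Gamma, 18), (27, Ada, 40, Gamma, 24), (27, Ada, 40, Gamma, 33), (27, Cal, 10, Orion, 12), (27, Cal, 10, Orion, 18), (27, Cal, 10, Orion, 24), (27, Cal, 10, Orion, 33), (27, Ola, 38, Lyra, 12), (27, Ola, 38, Lyra, 18), (27, Ola, 38, Lyra, 24), (27, Ola, 38, Lyra, 33), (27, Pat, 6, Gamma, 12), (27, Pat, 6, Gamma, 18), (27, Pat, 6, Gamma, 24), (27, Pat, 6, Gamma, 33), (27, Sam, 28, Orion, 12), (27, Sam, 28, Orion, 18), (27, Sam, 28, Orion, 24), (27, Sam, 28, Orion, 33)}.
Joining (Product ⋈ Sale) and Store on cid yields {(27, Ada, 40, Gamma, 18, 2, p1), (27, Ada, 40, Gamma, 24, 27, ops), (27, Cal, 10, Orion, 18, 2, p1), (27, Cal, 10, Orion, 24, 27, ops), (27, Ola, 38, Lyra, 18, 2, p1), (27, Ola, 38, Lyra, 24, 27, ops), (27, Pat, 6, Gamma, 18, 2, p1), (27, Pat, 6, Gamma, 24, 27, ops), (27, Sam, 28, Orion, 18, 2, p1), (27, Sam, 28, Orion, 24, 27, ops)}.
Filtering on cname ≠ Cal leaves {(27, Ada, 40, Gamma, 18, 2, p1), (27, Ada, 40, Gamma, 24, 27, ops), (27, Ola, 38, Lyra, 18, 2, p1), (27, Ola, 38, Lyra, 24, 27, ops), (27, Pat, 6, Gamma, 18, 2, p1), (27, Pat, 6, Gamma, 24, 27, ops), (27, Sam, 28, Orion, 18, 2, p1), (27, Sam, 28, Orion, 24, 27, ops)}.
Filtering on region = p1 leaves {(27, Ada, 40, Gamma, 18, 2, p1), (27, Ola, 38, Lyra, 18, 2, p1), (27, Pat, 6, Gamma, 18, 2, p1), (27, Sam, 28, Orion, 18, 2, p1)}.
π[pname, qty]: project onto (pname, qty) (1 duplicate(s) eliminated) → {(Gamma, 2), (Lyra, 2), (Orion, 2)}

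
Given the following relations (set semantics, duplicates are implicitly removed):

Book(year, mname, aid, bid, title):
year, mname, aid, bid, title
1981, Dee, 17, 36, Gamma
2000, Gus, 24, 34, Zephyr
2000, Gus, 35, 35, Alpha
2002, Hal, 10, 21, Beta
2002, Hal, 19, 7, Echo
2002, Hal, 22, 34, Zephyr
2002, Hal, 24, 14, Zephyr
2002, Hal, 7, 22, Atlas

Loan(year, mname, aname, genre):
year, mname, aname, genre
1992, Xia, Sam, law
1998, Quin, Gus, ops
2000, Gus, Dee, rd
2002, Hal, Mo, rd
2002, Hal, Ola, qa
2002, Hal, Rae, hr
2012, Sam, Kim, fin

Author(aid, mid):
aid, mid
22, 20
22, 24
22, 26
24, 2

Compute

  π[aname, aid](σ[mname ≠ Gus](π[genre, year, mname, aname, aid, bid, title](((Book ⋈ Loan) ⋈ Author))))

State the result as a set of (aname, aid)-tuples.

{(Mo, 22), (Mo, 24), (Ola, 22), (Ola, 24), (Rae, 22), (Rae, 24)}

Book ⋈ Loan (natural join on year, mname): {(2000, Gus, 24, 34, Zephyr, Dee, rd), (2000, Gus, 35, 35, Alpha, Dee, rd), (2002, Hal, 10, 21, Beta, Mo, rd), (2002, Hal, 10, 21, Beta, Ola, qa), (2002, Hal, 10, 21, Beta, Rae, hr), (2002, Hal, 19, 7, Echo, Mo, rd), (2002, Hal, 19, 7, Echo, Ola, qa), (2002, Hal, 19, 7, Echo, Rae, hr), (2002, Hal, 22, 34, Zephyr, Mo, rd), (2002, Hal, 22, 34, Zephyr, Ola, qa), (2002, Hal, 22, 34, Zephyr, Rae, hr), (2002, Hal, 24, 14, Zephyr, Mo, rd), (2002, Hal, 24, 14, Zephyr, Ola, qa), (2002, Hal, 24, 14, Zephyr, Rae, hr), (2002, Hal, 7, 22, Atlas, Mo, rd), (2002, Hal, 7, 22, Atlas, Ola, qa), (2002, Hal, 7, 22, Atlas, Rae, hr)}
(Book ⋈ Loan) ⋈ Author (natural join on aid): {(2000, Gus, 24, 34, Zephyr, Dee, rd, 2), (2002, Hal, 22, 34, Zephyr, Mo, rd, 20), (2002, Hal, 22, 34, Zephyr, Mo, rd, 24), (2002, Hal, 22, 34, Zephyr, Mo, rd, 26), (2002, Hal, 22, 34, Zephyr, Ola, qa, 20), (2002, Hal, 22, 34, Zephyr, Ola, qa, 24), (2002, Hal, 22, 34, Zephyr, Ola, qa, 26), (2002, Hal, 22, 34, Zephyr, Rae, hr, 20), (2002, Hal, 22, 34, Zephyr, Rae, hr, 24), (2002, Hal, 22, 34, Zephyr, Rae, hr, 26), (2002, Hal, 24, 14, Zephyr, Mo, rd, 2), (2002, Hal, 24, 14, Zephyr, Ola, qa, 2), (2002, Hal, 24, 14, Zephyr, Rae, hr, 2)}
π[genre, year, mname, aname, aid, bid, title]: project onto (genre, year, mname, aname, aid, bid, title) (6 duplicate(s) eliminated) → {(hr, 2002, Hal, Rae, 22, 34, Zephyr), (hr, 2002, Hal, Rae, 24, 14, Zephyr), (qa, 2002, Hal, Ola, 22, 34, Zephyr), (qa, 2002, Hal, Ola, 24, 14, Zephyr), (rd, 2000, Gus, Dee, 24, 34, Zephyr), (rd, 2002, Hal, Mo, 22, 34, Zephyr), (rd, 2002, Hal, Mo, 24, 14, Zephyr)}
Apply σ_{mname ≠ Gus}; surviving tuples: {(hr, 2002, Hal, Rae, 22, 34, Zephyr), (hr, 2002, Hal, Rae, 24, 14, Zephyr), (qa, 2002, Hal, Ola, 22, 34, Zephyr), (qa, 2002, Hal, Ola, 24, 14, Zephyr), (rd, 2002, Hal, Mo, 22, 34, Zephyr), (rd, 2002, Hal, Mo, 24, 14, Zephyr)}
π[aname, aid]: project onto (aname, aid) → {(Mo, 22), (Mo, 24), (Ola, 22), (Ola, 24), (Rae, 22), (Rae, 24)}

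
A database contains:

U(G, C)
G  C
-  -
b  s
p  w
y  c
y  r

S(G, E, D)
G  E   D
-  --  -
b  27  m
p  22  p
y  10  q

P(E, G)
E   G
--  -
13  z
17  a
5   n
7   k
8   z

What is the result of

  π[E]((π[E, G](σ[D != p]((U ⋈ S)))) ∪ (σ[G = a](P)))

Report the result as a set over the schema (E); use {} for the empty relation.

{10, 17, 27}

U ⋈ S (natural join on G): {(b, s, 27, m), (p, w, 22, p), (y, c, 10, q), (y, r, 10, q)}
σ[D != p]: keep tuples satisfying D != p → {(b, s, 27, m), (y, c, 10, q), (y, r, 10, q)}
Keep only column(s) E, G (1 duplicate(s) eliminated): {(10, y), (27, b)}
σ[G = a]: keep tuples satisfying G = a → {(17, a)}
Taking the union: {(10, y), (17, a), (27, b)}
Keep only column(s) E: {10, 17, 27}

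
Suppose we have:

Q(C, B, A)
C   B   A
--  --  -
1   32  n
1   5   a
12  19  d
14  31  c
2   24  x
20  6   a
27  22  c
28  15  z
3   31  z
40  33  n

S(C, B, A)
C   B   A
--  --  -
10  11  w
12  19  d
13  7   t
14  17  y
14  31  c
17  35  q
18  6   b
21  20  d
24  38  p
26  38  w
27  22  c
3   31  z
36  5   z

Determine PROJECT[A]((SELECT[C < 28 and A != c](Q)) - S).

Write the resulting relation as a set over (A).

{a, n, x}

Selection C < 28 and A != c: {(1, 32, n), (1, 5, a), (12, 19, d), (2, 24, x), (20, 6, a), (3, 31, z)}
Set difference of the two operands is {(1, 32, n), (1, 5, a), (2, 24, x), (20, 6, a)}.
π[A]: project onto (A) (1 duplicate(s) eliminated) → {a, n, x}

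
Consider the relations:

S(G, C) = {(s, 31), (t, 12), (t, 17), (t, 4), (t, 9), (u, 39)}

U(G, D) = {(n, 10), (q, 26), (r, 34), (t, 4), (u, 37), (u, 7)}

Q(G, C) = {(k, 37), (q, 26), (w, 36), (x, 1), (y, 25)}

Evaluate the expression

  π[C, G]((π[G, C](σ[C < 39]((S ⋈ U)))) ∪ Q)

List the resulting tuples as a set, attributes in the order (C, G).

S ⋈ U (natural join on G): {(t, 12, 4), (t, 17, 4), (t, 4, 4), (t, 9, 4), (u, 39, 37), (u, 39, 7)}
Filtering on C < 39 leaves {(t, 12, 4), (t, 17, 4), (t, 4, 4), (t, 9, 4)}.
π[G, C]: project onto (G, C) → {(t, 12), (t, 17), (t, 4), (t, 9)}
Taking the union: {(k, 37), (q, 26), (t, 12), (t, 17), (t, 4), (t, 9), (w, 36), (x, 1), (y, 25)}
π[C, G]: project onto (C, G) → {(1, x), (12, t), (17, t), (25, y), (26, q), (36, w), (37, k), (4, t), (9, t)}

{(1, x), (12, t), (17, t), (25, y), (26, q), (36, w), (37, k), (4, t), (9, t)}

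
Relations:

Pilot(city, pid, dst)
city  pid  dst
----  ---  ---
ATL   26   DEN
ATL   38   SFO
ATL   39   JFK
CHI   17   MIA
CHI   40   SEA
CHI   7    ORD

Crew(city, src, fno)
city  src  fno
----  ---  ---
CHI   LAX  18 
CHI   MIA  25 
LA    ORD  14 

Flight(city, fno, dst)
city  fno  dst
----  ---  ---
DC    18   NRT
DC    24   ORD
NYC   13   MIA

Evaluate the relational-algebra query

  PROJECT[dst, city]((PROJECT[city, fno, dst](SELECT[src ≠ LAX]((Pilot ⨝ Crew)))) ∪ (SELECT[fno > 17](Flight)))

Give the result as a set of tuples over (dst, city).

{(MIA, CHI), (NRT, DC), (ORD, CHI), (ORD, DC), (SEA, CHI)}

Joining Pilot and Crew on city yields {(CHI, 17, MIA, LAX, 18), (CHI, 17, MIA, MIA, 25), (CHI, 40, SEA, LAX, 18), (CHI, 40, SEA, MIA, 25), (CHI, 7, ORD, LAX, 18), (CHI, 7, ORD, MIA, 25)}.
Apply σ_{src ≠ LAX}; surviving tuples: {(CHI, 17, MIA, MIA, 25), (CHI, 40, SEA, MIA, 25), (CHI, 7, ORD, MIA, 25)}
π_{city, fno, dst} gives {(CHI, 25, MIA), (CHI, 25, ORD), (CHI, 25, SEA)}.
Apply σ_{fno > 17}; surviving tuples: {(DC, 18, NRT), (DC, 24, ORD)}
Union: {(CHI, 25, MIA), (CHI, 25, ORD), (CHI, 25, SEA)} with {(DC, 18, NRT), (DC, 24, ORD)} → {(CHI, 25, MIA), (CHI, 25, ORD), (CHI, 25, SEA), (DC, 18, NRT), (DC, 24, ORD)}
π_{dst, city} gives {(MIA, CHI), (NRT, DC), (ORD, CHI), (ORD, DC), (SEA, CHI)}.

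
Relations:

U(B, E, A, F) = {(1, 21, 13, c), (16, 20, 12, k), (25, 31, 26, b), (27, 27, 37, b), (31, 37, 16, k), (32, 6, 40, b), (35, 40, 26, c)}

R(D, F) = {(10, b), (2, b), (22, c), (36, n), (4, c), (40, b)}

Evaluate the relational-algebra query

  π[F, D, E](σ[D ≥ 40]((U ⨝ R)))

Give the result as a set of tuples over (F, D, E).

U ⋈ R (natural join on F): {(1, 21, 13, c, 22), (1, 21, 13, c, 4), (25, 31, 26, b, 10), (25, 31, 26, b, 2), (25, 31, 26, b, 40), (27, 27, 37, b, 10), (27, 27, 37, b, 2), (27, 27, 37, b, 40), (32, 6, 40, b, 10), (32, 6, 40, b, 2), (32, 6, 40, b, 40), (35, 40, 26, c, 22), (35, 40, 26, c, 4)}
Selection D ≥ 40: {(25, 31, 26, b, 40), (27, 27, 37, b, 40), (32, 6, 40, b, 40)}
Projecting to F, D, E: {(b, 40, 27), (b, 40, 31), (b, 40, 6)}

{(b, 40, 27), (b, 40, 31), (b, 40, 6)}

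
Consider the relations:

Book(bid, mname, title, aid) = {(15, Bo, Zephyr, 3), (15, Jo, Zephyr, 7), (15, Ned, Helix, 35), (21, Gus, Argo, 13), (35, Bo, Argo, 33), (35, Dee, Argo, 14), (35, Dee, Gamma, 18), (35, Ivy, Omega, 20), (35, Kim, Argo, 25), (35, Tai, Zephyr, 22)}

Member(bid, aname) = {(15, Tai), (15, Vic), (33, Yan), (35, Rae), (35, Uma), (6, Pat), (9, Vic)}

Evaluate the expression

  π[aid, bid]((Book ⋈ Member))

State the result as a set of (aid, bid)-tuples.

Joining Book and Member on bid yields {(15, Bo, Zephyr, 3, Tai), (15, Bo, Zephyr, 3, Vic), (15, Jo, Zephyr, 7, Tai), (15, Jo, Zephyr, 7, Vic), (15, Ned, Helix, 35, Tai), (15, Ned, Helix, 35, Vic), (35, Bo, Argo, 33, Rae), (35, Bo, Argo, 33, Uma), (35, Dee, Argo, 14, Rae), (35, Dee, Argo, 14, Uma), (35, Dee, Gamma, 18, Rae), (35, Dee, Gamma, 18, Uma), (35, Ivy, Omega, 20, Rae), (35, Ivy, Omega, 20, Uma), (35, Kim, Argo, 25, Rae), (35, Kim, Argo, 25, Uma), (35, Tai, Zephyr, 22, Rae), (35, Tai, Zephyr, 22, Uma)}.
Keep only column(s) aid, bid (9 duplicate(s) eliminated): {(14, 35), (18, 35), (20, 35), (22, 35), (25, 35), (3, 15), (33, 35), (35, 15), (7, 15)}

{(14, 35), (18, 35), (20, 35), (22, 35), (25, 35), (3, 15), (33, 35), (35, 15), (7, 15)}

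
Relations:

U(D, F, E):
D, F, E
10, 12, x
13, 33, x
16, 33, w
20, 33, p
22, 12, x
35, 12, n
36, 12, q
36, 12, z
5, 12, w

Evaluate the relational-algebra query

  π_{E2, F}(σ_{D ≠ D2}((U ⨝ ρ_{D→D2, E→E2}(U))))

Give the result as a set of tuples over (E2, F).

ρ[D→D2, E→E2]: schema becomes (D2, F, E2); tuples unchanged.
U ⋈ ρ_{D→D2, E→E2}(U) (natural join on F): {(10, 12, x, 10, x), (10, 12, x, 22, x), (10, 12, x, 35, n), (10, 12, x, 36, q), (10, 12, x, 36, z), (10, 12, x, 5, w), (13, 33, x, 13, x), (13, 33, x, 16, w), (13, 33, x, 20, p), (16, 33, w, 13, x), (16, 33, w, 16, w), (16, 33, w, 20, p), (20, 33, p, 13, x), (20, 33, p, 16, w), (20, 33, p, 20, p), (22, 12, x, 10, x), (22, 12, x, 22, x), (22, 12, x, 35, n), (22, 12, x, 36, q), (22, 12, x, 36, z), (22, 12, x, 5, w), (35, 12, n, 10, x), (35, 12, n, 22, x), (35, 12, n, 35, n), (35, 12, n, 36, q), (35, 12, n, 36, z), (35, 12, n, 5, w), (36, 12, q, 10, x), (36, 12, q, 22, x), (36, 12, q, 35, n), (36, 12, q, 36, q), (36, 12, q, 36, z), (36, 12, q, 5, w), (36, 12, z, 10, x), (36, 12, z, 22, x), (36, 12, z, 35, n), (36, 12, z, 36, q), (36, 12, z, 36, z), (36, 12, z, 5, w), (5, 12, w, 10, x), (5, 12, w, 22, x), (5, 12, w, 35, n), (5, 12, w, 36, q), (5, 12, w, 36, z), (5, 12, w, 5, w)}
Apply σ_{D ≠ D2}; surviving tuples: {(10, 12, x, 22, x), (10, 12, x, 35, n), (10, 12, x, 36, q), (10, 12, x, 36, z), (10, 12, x, 5, w), (13, 33, x, 16, w), (13, 33, x, 20, p), (16, 33, w, 13, x), (16, 33, w, 20, p), (20, 33, p, 13, x), (20, 33, p, 16, w), (22, 12, x, 10, x), (22, 12, x, 35, n), (22, 12, x, 36, q), (22, 12, x, 36, z), (22, 12, x, 5, w), (35, 12, n, 10, x), (35, 12, n, 22, x), (35, 12, n, 36, q), (35, 12, n, 36, z), (35, 12, n, 5, w), (36, 12, q, 10, x), (36, 12, q, 22, x), (36, 12, q, 35, n), (36, 12, q, 5, w), (36, 12, z, 10, x), (36, 12, z, 22, x), (36, 12, z, 35, n), (36, 12, z, 5, w), (5, 12, w, 10, x), (5, 12, w, 22, x), (5, 12, w, 35, n), (5, 12, w, 36, q), (5, 12, w, 36, z)}
Projecting to E2, F (26 duplicate(s) eliminated): {(n, 12), (p, 33), (q, 12), (w, 12), (w, 33), (x, 12), (x, 33), (z, 12)}

{(n, 12), (p, 33), (q, 12), (w, 12), (w, 33), (x, 12), (x, 33), (z, 12)}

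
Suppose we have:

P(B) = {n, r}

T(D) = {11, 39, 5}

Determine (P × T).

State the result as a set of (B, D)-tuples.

{(n, 11), (n, 39), (n, 5), (r, 11), (r, 39), (r, 5)}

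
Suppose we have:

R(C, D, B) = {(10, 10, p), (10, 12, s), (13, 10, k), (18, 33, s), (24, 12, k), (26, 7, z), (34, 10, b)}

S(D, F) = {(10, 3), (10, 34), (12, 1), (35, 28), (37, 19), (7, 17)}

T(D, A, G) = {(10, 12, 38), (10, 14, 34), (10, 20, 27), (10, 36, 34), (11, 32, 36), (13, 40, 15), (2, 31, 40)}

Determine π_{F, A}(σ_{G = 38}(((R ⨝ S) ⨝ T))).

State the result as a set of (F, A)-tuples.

R ⋈ S (natural join on D): {(10, 10, p, 3), (10, 10, p, 34), (10, 12, s, 1), (13, 10, k, 3), (13, 10, k, 34), (24, 12, k, 1), (26, 7, z, 17), (34, 10, b, 3), (34, 10, b, 34)}
(R ⨝ S) ⋈ T (natural join on D): {(10, 10, p, 3, 12, 38), (10, 10, p, 3, 14, 34), (10, 10, p, 3, 20, 27), (10, 10, p, 3, 36, 34), (10, 10, p, 34, 12, 38), (10, 10, p, 34, 14, 34), (10, 10, p, 34, 20, 27), (10, 10, p, 34, 36, 34), (13, 10, k, 3, 12, 38), (13, 10, k, 3, 14, 34), (13, 10, k, 3, 20, 27), (13, 10, k, 3, 36, 34), (13, 10, k, 34, 12, 38), (13, 10, k, 34, 14, 34), (13, 10, k, 34, 20, 27), (13, 10, k, 34, 36, 34), (34, 10, b, 3, 12, 38), (34, 10, b, 3, 14, 34), (34, 10, b, 3, 20, 27), (34, 10, b, 3, 36, 34), (34, 10, b, 34, 12, 38), (34, 10, b, 34, 14, 34), (34, 10, b, 34, 20, 27), (34, 10, b, 34, 36, 34)}
Selection G = 38: {(10, 10, p, 3, 12, 38), (10, 10, p, 34, 12, 38), (13, 10, k, 3, 12, 38), (13, 10, k, 34, 12, 38), (34, 10, b, 3, 12, 38), (34, 10, b, 34, 12, 38)}
Keep only column(s) F, A (4 duplicate(s) eliminated): {(3, 12), (34, 12)}

{(3, 12), (34, 12)}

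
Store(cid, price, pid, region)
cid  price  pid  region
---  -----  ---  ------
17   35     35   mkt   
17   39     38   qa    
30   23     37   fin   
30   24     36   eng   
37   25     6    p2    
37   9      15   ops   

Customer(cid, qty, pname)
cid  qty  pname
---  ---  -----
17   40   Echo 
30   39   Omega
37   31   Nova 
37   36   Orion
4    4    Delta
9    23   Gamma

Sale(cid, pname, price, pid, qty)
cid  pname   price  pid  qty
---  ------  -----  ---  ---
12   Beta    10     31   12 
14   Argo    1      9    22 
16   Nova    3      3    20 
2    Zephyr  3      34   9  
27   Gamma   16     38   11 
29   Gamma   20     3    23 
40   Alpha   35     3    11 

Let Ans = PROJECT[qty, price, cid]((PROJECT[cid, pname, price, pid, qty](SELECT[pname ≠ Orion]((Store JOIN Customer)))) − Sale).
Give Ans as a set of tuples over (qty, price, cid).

{(31, 25, 37), (31, 9, 37), (39, 23, 30), (39, 24, 30), (40, 35, 17), (40, 39, 17)}

Store ⋈ Customer (natural join on cid): {(17, 35, 35, mkt, 40, Echo), (17, 39, 38, qa, 40, Echo), (30, 23, 37, fin, 39, Omega), (30, 24, 36, eng, 39, Omega), (37, 25, 6, p2, 31, Nova), (37, 25, 6, p2, 36, Orion), (37, 9, 15, ops, 31, Nova), (37, 9, 15, ops, 36, Orion)}
Selection pname ≠ Orion: {(17, 35, 35, mkt, 40, Echo), (17, 39, 38, qa, 40, Echo), (30, 23, 37, fin, 39, Omega), (30, 24, 36, eng, 39, Omega), (37, 25, 6, p2, 31, Nova), (37, 9, 15, ops, 31, Nova)}
π[cid, pname, price, pid, qty]: project onto (cid, pname, price, pid, qty) → {(17, Echo, 35, 35, 40), (17, Echo, 39, 38, 40), (30, Omega, 23, 37, 39), (30, Omega, 24, 36, 39), (37, Nova, 25, 6, 31), (37, Nova, 9, 15, 31)}
Set difference of the two operands is {(17, Echo, 35, 35, 40), (17, Echo, 39, 38, 40), (30, Omega, 23, 37, 39), (30, Omega, 24, 36, 39), (37, Nova, 25, 6, 31), (37, Nova, 9, 15, 31)}.
π[qty, price, cid]: project onto (qty, price, cid) → {(31, 25, 37), (31, 9, 37), (39, 23, 30), (39, 24, 30), (40, 35, 17), (40, 39, 17)}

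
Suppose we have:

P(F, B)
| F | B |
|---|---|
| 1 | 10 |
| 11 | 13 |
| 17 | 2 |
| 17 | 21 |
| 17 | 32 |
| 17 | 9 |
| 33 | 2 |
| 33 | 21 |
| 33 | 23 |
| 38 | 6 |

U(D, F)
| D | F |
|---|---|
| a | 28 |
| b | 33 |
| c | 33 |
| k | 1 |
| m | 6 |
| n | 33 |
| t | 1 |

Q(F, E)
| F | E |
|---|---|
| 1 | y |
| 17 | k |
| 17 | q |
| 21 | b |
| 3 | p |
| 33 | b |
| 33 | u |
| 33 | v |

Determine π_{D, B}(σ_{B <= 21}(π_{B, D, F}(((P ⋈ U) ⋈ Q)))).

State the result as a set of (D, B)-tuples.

Natural join on F: {(1, 10, k), (1, 10, t), (33, 2, b), (33, 2, c), (33, 2, n), (33, 21, b), (33, 21, c), (33, 21, n), (33, 23, b), (33, 23, c), (33, 23, n)}
Natural join on F: {(1, 10, k, y), (1, 10, t, y), (33, 2, b, b), (33, 2, b, u), (33, 2, b, v), (33, 2, c, b), (33, 2, c, u), (33, 2, c, v), (33, 2, n, b), (33, 2, n, u), (33, 2, n, v), (33, 21, b, b), (33, 21, b, u), (33, 21, b, v), (33, 21, c, b), (33, 21, c, u), (33, 21, c, v), (33, 21, n, b), (33, 21, n, u), (33, 21, n, v), (33, 23, b, b), (33, 23, b, u), (33, 23, b, v), (33, 23, c, b), (33, 23, c, u), (33, 23, c, v), (33, 23, n, b), (33, 23, n, u), (33, 23, n, v)}
π[B, D, F]: project onto (B, D, F) (18 duplicate(s) eliminated) → {(10, k, 1), (10, t, 1), (2, b, 33), (2, c, 33), (2, n, 33), (21, b, 33), (21, c, 33), (21, n, 33), (23, b, 33), (23, c, 33), (23, n, 33)}
Apply σ_{B <= 21}; surviving tuples: {(10, k, 1), (10, t, 1), (2, b, 33), (2, c, 33), (2, n, 33), (21, b, 33), (21, c, 33), (21, n, 33)}
π[D, B]: project onto (D, B) → {(b, 2), (b, 21), (c, 2), (c, 21), (k, 10), (n, 2), (n, 21), (t, 10)}

{(b, 2), (b, 21), (c, 2), (c, 21), (k, 10), (n, 2), (n, 21), (t, 10)}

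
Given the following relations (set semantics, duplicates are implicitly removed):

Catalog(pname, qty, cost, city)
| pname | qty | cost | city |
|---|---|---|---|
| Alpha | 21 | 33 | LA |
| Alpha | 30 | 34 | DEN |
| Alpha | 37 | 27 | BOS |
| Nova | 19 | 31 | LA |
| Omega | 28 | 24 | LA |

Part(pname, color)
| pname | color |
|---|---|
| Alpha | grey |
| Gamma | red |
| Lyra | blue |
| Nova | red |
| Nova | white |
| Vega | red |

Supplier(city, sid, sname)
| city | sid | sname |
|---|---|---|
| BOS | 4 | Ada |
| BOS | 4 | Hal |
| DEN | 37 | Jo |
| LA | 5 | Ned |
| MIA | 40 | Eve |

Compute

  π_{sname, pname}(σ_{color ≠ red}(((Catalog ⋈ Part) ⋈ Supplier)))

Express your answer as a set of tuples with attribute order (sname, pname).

{(Ada, Alpha), (Hal, Alpha), (Jo, Alpha), (Ned, Alpha), (Ned, Nova)}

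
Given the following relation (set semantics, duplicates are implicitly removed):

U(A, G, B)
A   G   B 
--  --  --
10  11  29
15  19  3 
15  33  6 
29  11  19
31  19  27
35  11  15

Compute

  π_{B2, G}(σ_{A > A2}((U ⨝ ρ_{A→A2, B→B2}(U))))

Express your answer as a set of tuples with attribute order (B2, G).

ρ[A→A2, B→B2]: schema becomes (A2, G, B2); tuples unchanged.
Natural join on G: {(10, 11, 29, 10, 29), (10, 11, 29, 29, 19), (10, 11, 29, 35, 15), (15, 19, 3, 15, 3), (15, 19, 3, 31, 27), (15, 33, 6, 15, 6), (29, 11, 19, 10, 29), (29, 11, 19, 29, 19), (29, 11, 19, 35, 15), (31, 19, 27, 15, 3), (31, 19, 27, 31, 27), (35, 11, 15, 10, 29), (35, 11, 15, 29, 19), (35, 11, 15, 35, 15)}
Filtering on A > A2 leaves {(29, 11, 19, 10, 29), (31, 19, 27, 15, 3), (35, 11, 15, 10, 29), (35, 11, 15, 29, 19)}.
Projecting to B2, G (1 duplicate(s) eliminated): {(19, 11), (29, 11), (3, 19)}

{(19, 11), (29, 11), (3, 19)}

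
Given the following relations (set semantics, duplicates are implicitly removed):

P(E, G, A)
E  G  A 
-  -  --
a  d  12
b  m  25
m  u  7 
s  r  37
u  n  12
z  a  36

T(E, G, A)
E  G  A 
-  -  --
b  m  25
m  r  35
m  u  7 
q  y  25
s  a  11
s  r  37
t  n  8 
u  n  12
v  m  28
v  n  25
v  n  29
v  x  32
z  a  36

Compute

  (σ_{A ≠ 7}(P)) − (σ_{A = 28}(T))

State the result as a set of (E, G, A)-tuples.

{(a, d, 12), (b, m, 25), (s, r, 37), (u, n, 12), (z, a, 36)}

Apply σ_{A ≠ 7}; surviving tuples: {(a, d, 12), (b, m, 25), (s, r, 37), (u, n, 12), (z, a, 36)}
Apply σ_{A = 28}; surviving tuples: {(v, m, 28)}
Taking the difference: {(a, d, 12), (b, m, 25), (s, r, 37), (u, n, 12), (z, a, 36)}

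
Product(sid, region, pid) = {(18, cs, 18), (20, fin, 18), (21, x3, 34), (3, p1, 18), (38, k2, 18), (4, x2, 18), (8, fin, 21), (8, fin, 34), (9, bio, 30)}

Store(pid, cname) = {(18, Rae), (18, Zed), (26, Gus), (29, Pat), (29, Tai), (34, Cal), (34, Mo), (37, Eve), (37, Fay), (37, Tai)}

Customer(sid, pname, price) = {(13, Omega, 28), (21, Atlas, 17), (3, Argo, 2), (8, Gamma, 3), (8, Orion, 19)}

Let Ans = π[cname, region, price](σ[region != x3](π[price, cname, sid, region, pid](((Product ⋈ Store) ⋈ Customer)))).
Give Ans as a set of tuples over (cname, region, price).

Natural join on pid: {(18, cs, 18, Rae), (18, cs, 18, Zed), (20, fin, 18, Rae), (20, fin, 18, Zed), (21, x3, 34, Cal), (21, x3, 34, Mo), (3, p1, 18, Rae), (3, p1, 18, Zed), (38, k2, 18, Rae), (38, k2, 18, Zed), (4, x2, 18, Rae), (4, x2, 18, Zed), (8, fin, 34, Cal), (8, fin, 34, Mo)}
Natural join on sid: {(21, x3, 34, Cal, Atlas, 17), (21, x3, 34, Mo, Atlas, 17), (3, p1, 18, Rae, Argo, 2), (3, p1, 18, Zed, Argo, 2), (8, fin, 34, Cal, Gamma, 3), (8, fin, 34, Cal, Orion, 19), (8, fin, 34, Mo, Gamma, 3), (8, fin, 34, Mo, Orion, 19)}
π[price, cname, sid, region, pid]: project onto (price, cname, sid, region, pid) → {(17, Cal, 21, x3, 34), (17, Mo, 21, x3, 34), (19, Cal, 8, fin, 34), (19, Mo, 8, fin, 34), (2, Rae, 3, p1, 18), (2, Zed, 3, p1, 18), (3, Cal, 8, fin, 34), (3, Mo, 8, fin, 34)}
Apply σ_{region != x3}; surviving tuples: {(19, Cal, 8, fin, 34), (19, Mo, 8, fin, 34), (2, Rae, 3, p1, 18), (2, Zed, 3, p1, 18), (3, Cal, 8, fin, 34), (3, Mo, 8, fin, 34)}
π[cname, region, price]: project onto (cname, region, price) → {(Cal, fin, 19), (Cal, fin, 3), (Mo, fin, 19), (Mo, fin, 3), (Rae, p1, 2), (Zed, p1, 2)}

{(Cal, fin, 19), (Cal, fin, 3), (Mo, fin, 19), (Mo, fin, 3), (Rae, p1, 2), (Zed, p1, 2)}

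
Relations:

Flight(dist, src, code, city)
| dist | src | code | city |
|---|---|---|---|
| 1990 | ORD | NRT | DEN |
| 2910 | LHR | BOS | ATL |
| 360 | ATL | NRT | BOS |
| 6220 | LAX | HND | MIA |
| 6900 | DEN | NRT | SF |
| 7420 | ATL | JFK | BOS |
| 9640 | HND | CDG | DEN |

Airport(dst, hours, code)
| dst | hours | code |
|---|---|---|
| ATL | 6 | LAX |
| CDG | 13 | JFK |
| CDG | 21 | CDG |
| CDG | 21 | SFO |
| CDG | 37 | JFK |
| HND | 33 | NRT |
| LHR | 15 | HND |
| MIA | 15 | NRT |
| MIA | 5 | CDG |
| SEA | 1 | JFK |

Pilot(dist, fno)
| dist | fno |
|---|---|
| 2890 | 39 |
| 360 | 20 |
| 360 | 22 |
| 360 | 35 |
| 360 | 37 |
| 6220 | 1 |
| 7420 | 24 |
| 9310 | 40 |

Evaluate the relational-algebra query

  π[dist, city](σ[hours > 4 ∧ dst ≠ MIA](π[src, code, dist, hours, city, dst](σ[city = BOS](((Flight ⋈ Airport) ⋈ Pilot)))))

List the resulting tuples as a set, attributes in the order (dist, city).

{(360, BOS), (7420, BOS)}

Natural join on code: {(1990, ORD, NRT, DEN, HND, 33), (1990, ORD, NRT, DEN, MIA, 15), (360, ATL, NRT, BOS, HND, 33), (360, ATL, NRT, BOS, MIA, 15), (6220, LAX, HND, MIA, LHR, 15), (6900, DEN, NRT, SF, HND, 33), (6900, DEN, NRT, SF, MIA, 15), (7420, ATL, JFK, BOS, CDG, 13), (7420, ATL, JFK, BOS, CDG, 37), (7420, ATL, JFK, BOS, SEA, 1), (9640, HND, CDG, DEN, CDG, 21), (9640, HND, CDG, DEN, MIA, 5)}
Natural join on dist: {(360, ATL, NRT, BOS, HND, 33, 20), (360, ATL, NRT, BOS, HND, 33, 22), (360, ATL, NRT, BOS, HND, 33, 35), (360, ATL, NRT, BOS, HND, 33, 37), (360, ATL, NRT, BOS, MIA, 15, 20), (360, ATL, NRT, BOS, MIA, 15, 22), (360, ATL, NRT, BOS, MIA, 15, 35), (360, ATL, NRT, BOS, MIA, 15, 37), (6220, LAX, HND, MIA, LHR, 15, 1), (7420, ATL, JFK, BOS, CDG, 13, 24), (7420, ATL, JFK, BOS, CDG, 37, 24), (7420, ATL, JFK, BOS, SEA, 1, 24)}
Filtering on city = BOS leaves {(360, ATL, NRT, BOS, HND, 33, 20), (360, ATL, NRT, BOS, HND, 33, 22), (360, ATL, NRT, BOS, HND, 33, 35), (360, ATL, NRT, BOS, HND, 33, 37), (360, ATL, NRT, BOS, MIA, 15, 20), (360, ATL, NRT, BOS, MIA, 15, 22), (360, ATL, NRT, BOS, MIA, 15, 35), (360, ATL, NRT, BOS, MIA, 15, 37), (7420, ATL, JFK, BOS, CDG, 13, 24), (7420, ATL, JFK, BOS, CDG, 37, 24), (7420, ATL, JFK, BOS, SEA, 1, 24)}.
Projecting to src, code, dist, hours, city, dst (6 duplicate(s) eliminated): {(ATL, JFK, 7420, 1, BOS, SEA), (ATL, JFK, 7420, 13, BOS, CDG), (ATL, JFK, 7420, 37, BOS, CDG), (ATL, NRT, 360, 15, BOS, MIA), (ATL, NRT, 360, 33, BOS, HND)}
Filtering on hours > 4 ∧ dst ≠ MIA leaves {(ATL, JFK, 7420, 13, BOS, CDG), (ATL, JFK, 7420, 37, BOS, CDG), (ATL, NRT, 360, 33, BOS, HND)}.
Projecting to dist, city (1 duplicate(s) eliminated): {(360, BOS), (7420, BOS)}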